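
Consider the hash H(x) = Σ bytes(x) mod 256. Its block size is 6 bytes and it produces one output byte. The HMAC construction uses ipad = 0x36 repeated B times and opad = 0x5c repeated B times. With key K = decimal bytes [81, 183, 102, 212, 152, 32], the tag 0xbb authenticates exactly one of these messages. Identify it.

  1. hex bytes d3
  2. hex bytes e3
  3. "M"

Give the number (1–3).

Key decimal bytes [81, 183, 102, 212, 152, 32] = 51 b7 66 d4 98 20 is exactly B = 6 bytes: K' = 51 b7 66 d4 98 20.
K' ⊕ ipad = 67 81 50 e2 ae 16; K' ⊕ opad = 0d eb 3a 88 c4 7c.
m1: inner = H(67 81 50 e2 ae 16 d3) = b1; tag = H(0d eb 3a 88 c4 7c b1) = ab
m2: inner = H(67 81 50 e2 ae 16 e3) = c1; tag = H(0d eb 3a 88 c4 7c c1) = bb ← matches
m3: inner = H(67 81 50 e2 ae 16 4d) = 2b; tag = H(0d eb 3a 88 c4 7c 2b) = 25

2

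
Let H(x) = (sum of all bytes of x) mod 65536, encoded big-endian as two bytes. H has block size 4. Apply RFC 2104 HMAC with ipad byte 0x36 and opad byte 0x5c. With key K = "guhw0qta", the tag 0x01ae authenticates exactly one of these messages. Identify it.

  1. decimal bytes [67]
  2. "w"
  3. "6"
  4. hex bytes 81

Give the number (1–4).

Key "guhw0qta" = 67 75 68 77 30 71 74 61 is 8 bytes > B = 4, so hash it first: H(key) = 03 31, then zero-pad to 4 bytes: K' = 03 31 00 00.
K' ⊕ ipad = 35 07 36 36; K' ⊕ opad = 5f 6d 5c 5c.
m1: inner = H(35 07 36 36 43) = 00 eb; tag = H(5f 6d 5c 5c 00 eb) = 026f
m2: inner = H(35 07 36 36 77) = 01 1f; tag = H(5f 6d 5c 5c 01 1f) = 01a4
m3: inner = H(35 07 36 36 36) = 00 de; tag = H(5f 6d 5c 5c 00 de) = 0262
m4: inner = H(35 07 36 36 81) = 01 29; tag = H(5f 6d 5c 5c 01 29) = 01ae ← matches

4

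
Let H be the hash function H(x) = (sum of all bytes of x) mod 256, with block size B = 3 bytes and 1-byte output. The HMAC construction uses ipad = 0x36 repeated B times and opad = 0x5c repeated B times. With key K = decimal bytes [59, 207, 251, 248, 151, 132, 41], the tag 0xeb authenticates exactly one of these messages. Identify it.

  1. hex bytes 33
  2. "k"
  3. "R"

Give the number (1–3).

1

Key decimal bytes [59, 207, 251, 248, 151, 132, 41] = 3b cf fb f8 97 84 29 is 7 bytes > B = 3, so hash it first: H(key) = 41, then zero-pad to 3 bytes: K' = 41 00 00.
K' ⊕ ipad = 77 36 36; K' ⊕ opad = 1d 5c 5c.
m1: inner = H(77 36 36 33) = 16; tag = H(1d 5c 5c 16) = eb ← matches
m2: inner = H(77 36 36 6b) = 4e; tag = H(1d 5c 5c 4e) = 23
m3: inner = H(77 36 36 52) = 35; tag = H(1d 5c 5c 35) = 0a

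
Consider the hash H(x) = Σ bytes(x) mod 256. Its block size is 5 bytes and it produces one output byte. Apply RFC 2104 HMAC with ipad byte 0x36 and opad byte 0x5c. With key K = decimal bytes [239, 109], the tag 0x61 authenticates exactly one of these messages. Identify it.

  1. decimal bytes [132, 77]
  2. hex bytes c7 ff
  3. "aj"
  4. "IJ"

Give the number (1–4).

Key decimal bytes [239, 109] = ef 6d is 2 bytes ≤ B = 5; zero-pad to 5 bytes: K' = ef 6d 00 00 00.
K' ⊕ ipad = d9 5b 36 36 36; K' ⊕ opad = b3 31 5c 5c 5c.
m1: inner = H(d9 5b 36 36 36 84 4d) = a7; tag = H(b3 31 5c 5c 5c a7) = 9f
m2: inner = H(d9 5b 36 36 36 c7 ff) = 9c; tag = H(b3 31 5c 5c 5c 9c) = 94
m3: inner = H(d9 5b 36 36 36 61 6a) = a1; tag = H(b3 31 5c 5c 5c a1) = 99
m4: inner = H(d9 5b 36 36 36 49 4a) = 69; tag = H(b3 31 5c 5c 5c 69) = 61 ← matches

4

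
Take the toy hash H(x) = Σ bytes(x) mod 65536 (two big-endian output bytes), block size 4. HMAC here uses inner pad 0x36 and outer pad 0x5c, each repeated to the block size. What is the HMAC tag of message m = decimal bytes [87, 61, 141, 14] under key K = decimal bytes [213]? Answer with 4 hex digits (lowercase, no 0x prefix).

0253

Key decimal bytes [213] = d5 is 1 byte ≤ B = 4; zero-pad to 4 bytes: K' = d5 00 00 00.
K' ⊕ ipad = e3 36 36 36.  K' ⊕ opad = 89 5c 5c 5c.
Inner input = (K'⊕ipad) ∥ m = e3 36 36 36 ∥ 57 3d 8d 0e.
Inner hash: sum = 227+54+54+54+87+61+141+14 = 692 → 02 b4.
Outer input = (K'⊕opad) ∥ inner = 89 5c 5c 5c ∥ 02 b4.
Outer hash (tag): sum = 137+92+92+92+2+180 = 595 → 02 53.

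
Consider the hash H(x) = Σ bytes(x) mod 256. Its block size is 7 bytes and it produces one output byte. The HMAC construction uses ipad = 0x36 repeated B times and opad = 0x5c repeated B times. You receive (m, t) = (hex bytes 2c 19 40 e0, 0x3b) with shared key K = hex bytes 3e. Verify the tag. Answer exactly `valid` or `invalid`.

Key hex bytes 3e is 1 byte ≤ B = 7; zero-pad to 7 bytes: K' = 3e 00 00 00 00 00 00.
K' ⊕ ipad = 08 36 36 36 36 36 36; K' ⊕ opad = 62 5c 5c 5c 5c 5c 5c.
Inner hash: sum = 8+54+54+54+54+54+54+44+25+64+224 = 689; mod 256 = 177 → b1.
Outer hash (recomputed tag): sum = 98+92+92+92+92+92+92+177 = 827; mod 256 = 59 → 3b.
Recomputed tag = 3b; claimed = 3b → match.

valid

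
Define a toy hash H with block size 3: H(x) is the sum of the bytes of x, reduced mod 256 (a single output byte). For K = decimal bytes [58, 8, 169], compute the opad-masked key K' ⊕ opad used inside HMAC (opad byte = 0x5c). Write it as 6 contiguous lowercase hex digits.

6654f5

Key decimal bytes [58, 8, 169] = 3a 08 a9 is exactly B = 3 bytes: K' = 3a 08 a9.
XOR each byte with 0x5c: 3a⊕5c=66, 08⊕5c=54, a9⊕5c=f5.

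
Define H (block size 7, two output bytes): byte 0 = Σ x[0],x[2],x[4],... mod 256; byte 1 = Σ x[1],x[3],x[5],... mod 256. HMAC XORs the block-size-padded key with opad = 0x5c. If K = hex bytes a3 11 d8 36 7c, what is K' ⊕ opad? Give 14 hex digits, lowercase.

Key hex bytes a3 11 d8 36 7c is 5 bytes ≤ B = 7; zero-pad to 7 bytes: K' = a3 11 d8 36 7c 00 00.
XOR each byte with 0x5c: a3⊕5c=ff, 11⊕5c=4d, d8⊕5c=84, 36⊕5c=6a, 7c⊕5c=20, 00⊕5c=5c, 00⊕5c=5c.

ff4d846a205c5c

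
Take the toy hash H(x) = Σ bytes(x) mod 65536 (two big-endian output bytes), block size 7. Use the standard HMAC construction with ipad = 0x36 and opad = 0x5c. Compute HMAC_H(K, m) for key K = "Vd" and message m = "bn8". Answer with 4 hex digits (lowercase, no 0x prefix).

Key "Vd" = 56 64 is 2 bytes ≤ B = 7; zero-pad to 7 bytes: K' = 56 64 00 00 00 00 00.
K' ⊕ ipad = 60 52 36 36 36 36 36.  K' ⊕ opad = 0a 38 5c 5c 5c 5c 5c.
Inner input = (K'⊕ipad) ∥ m = 60 52 36 36 36 36 36 ∥ 62 6e 38.
Inner hash: sum = 96+82+54+54+54+54+54+98+110+56 = 712 → 02 c8.
Outer input = (K'⊕opad) ∥ inner = 0a 38 5c 5c 5c 5c 5c ∥ 02 c8.
Outer hash (tag): sum = 10+56+92+92+92+92+92+2+200 = 728 → 02 d8.

02d8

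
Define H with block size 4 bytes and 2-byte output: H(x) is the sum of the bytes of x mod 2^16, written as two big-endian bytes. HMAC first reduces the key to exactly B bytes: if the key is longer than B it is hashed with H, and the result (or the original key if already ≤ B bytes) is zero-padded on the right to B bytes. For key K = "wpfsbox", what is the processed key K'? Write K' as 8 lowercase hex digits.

03090000

|K| = 7 > B = 4, so first hash the key.
H(K): sum = 119+112+102+115+98+111+120 = 777 → 03 09.
Zero-pad H(K) = 03 09 to 4 bytes: K' = 03 09 00 00.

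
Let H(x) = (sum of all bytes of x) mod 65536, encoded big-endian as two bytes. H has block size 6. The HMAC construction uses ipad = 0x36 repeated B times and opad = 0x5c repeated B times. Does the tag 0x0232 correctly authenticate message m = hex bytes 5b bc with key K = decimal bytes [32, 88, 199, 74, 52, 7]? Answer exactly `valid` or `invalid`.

valid

Key decimal bytes [32, 88, 199, 74, 52, 7] = 20 58 c7 4a 34 07 is exactly B = 6 bytes: K' = 20 58 c7 4a 34 07.
K' ⊕ ipad = 16 6e f1 7c 02 31; K' ⊕ opad = 7c 04 9b 16 68 5b.
Inner hash: sum = 22+110+241+124+2+49+91+188 = 827 → 03 3b.
Outer hash (recomputed tag): sum = 124+4+155+22+104+91+3+59 = 562 → 02 32.
Recomputed tag = 0232; claimed = 0232 → match.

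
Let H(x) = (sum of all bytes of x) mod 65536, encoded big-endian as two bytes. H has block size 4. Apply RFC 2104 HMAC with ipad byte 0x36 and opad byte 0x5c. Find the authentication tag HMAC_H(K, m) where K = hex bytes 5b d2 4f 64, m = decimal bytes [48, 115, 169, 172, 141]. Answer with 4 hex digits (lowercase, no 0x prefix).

Key hex bytes 5b d2 4f 64 is exactly B = 4 bytes: K' = 5b d2 4f 64.
K' ⊕ ipad = 6d e4 79 52.  K' ⊕ opad = 07 8e 13 38.
Inner input = (K'⊕ipad) ∥ m = 6d e4 79 52 ∥ 30 73 a9 ac 8d.
Inner hash: sum = 109+228+121+82+48+115+169+172+141 = 1185 → 04 a1.
Outer input = (K'⊕opad) ∥ inner = 07 8e 13 38 ∥ 04 a1.
Outer hash (tag): sum = 7+142+19+56+4+161 = 389 → 01 85.

0185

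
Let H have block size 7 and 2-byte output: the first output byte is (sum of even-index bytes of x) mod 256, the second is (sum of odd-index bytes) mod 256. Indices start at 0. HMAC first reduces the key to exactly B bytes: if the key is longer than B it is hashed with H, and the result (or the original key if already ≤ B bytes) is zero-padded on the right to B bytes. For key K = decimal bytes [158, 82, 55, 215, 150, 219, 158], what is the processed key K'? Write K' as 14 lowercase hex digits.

9e5237d796db9e

Key decimal bytes [158, 82, 55, 215, 150, 219, 158] = 9e 52 37 d7 96 db 9e is exactly B = 7 bytes: K' = 9e 52 37 d7 96 db 9e.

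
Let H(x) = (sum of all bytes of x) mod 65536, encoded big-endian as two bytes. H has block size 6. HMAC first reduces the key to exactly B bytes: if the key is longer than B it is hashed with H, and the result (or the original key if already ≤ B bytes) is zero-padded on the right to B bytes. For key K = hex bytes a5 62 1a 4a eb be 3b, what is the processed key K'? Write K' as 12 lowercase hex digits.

|K| = 7 > B = 6, so first hash the key.
H(K): sum = 165+98+26+74+235+190+59 = 847 → 03 4f.
Zero-pad H(K) = 03 4f to 6 bytes: K' = 03 4f 00 00 00 00.

034f00000000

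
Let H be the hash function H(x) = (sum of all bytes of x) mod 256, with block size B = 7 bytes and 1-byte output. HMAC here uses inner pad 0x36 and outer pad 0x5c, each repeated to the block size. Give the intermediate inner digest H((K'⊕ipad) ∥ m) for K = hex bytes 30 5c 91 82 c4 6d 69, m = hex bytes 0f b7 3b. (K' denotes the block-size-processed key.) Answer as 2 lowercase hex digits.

78

Key hex bytes 30 5c 91 82 c4 6d 69 is exactly B = 7 bytes: K' = 30 5c 91 82 c4 6d 69.
K' ⊕ ipad = 06 6a a7 b4 f2 5b 5f.
Inner input = 06 6a a7 b4 f2 5b 5f ∥ 0f b7 3b.
Inner hash: sum = 6+106+167+180+242+91+95+15+183+59 = 1144; mod 256 = 120 → 78.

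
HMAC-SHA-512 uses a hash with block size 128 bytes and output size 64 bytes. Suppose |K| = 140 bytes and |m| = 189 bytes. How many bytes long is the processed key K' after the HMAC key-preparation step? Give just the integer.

Key is 140 > 128 bytes, so it is hashed to 64 bytes then zero-padded to 128: |K'| = 128.

128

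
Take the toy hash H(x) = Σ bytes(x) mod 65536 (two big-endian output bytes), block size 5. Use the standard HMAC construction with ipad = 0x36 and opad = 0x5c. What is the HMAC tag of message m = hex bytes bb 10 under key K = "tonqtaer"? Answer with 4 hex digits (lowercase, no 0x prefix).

02a0

Key "tonqtaer" = 74 6f 6e 71 74 61 65 72 is 8 bytes > B = 5, so hash it first: H(key) = 03 6e, then zero-pad to 5 bytes: K' = 03 6e 00 00 00.
K' ⊕ ipad = 35 58 36 36 36.  K' ⊕ opad = 5f 32 5c 5c 5c.
Inner input = (K'⊕ipad) ∥ m = 35 58 36 36 36 ∥ bb 10.
Inner hash: sum = 53+88+54+54+54+187+16 = 506 → 01 fa.
Outer input = (K'⊕opad) ∥ inner = 5f 32 5c 5c 5c ∥ 01 fa.
Outer hash (tag): sum = 95+50+92+92+92+1+250 = 672 → 02 a0.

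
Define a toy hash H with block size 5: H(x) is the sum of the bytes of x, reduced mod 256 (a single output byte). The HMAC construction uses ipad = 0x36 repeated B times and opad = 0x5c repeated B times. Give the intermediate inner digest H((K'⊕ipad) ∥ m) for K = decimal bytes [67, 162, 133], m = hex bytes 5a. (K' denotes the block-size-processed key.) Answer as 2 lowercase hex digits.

Key decimal bytes [67, 162, 133] = 43 a2 85 is 3 bytes ≤ B = 5; zero-pad to 5 bytes: K' = 43 a2 85 00 00.
K' ⊕ ipad = 75 94 b3 36 36.
Inner input = 75 94 b3 36 36 ∥ 5a.
Inner hash: sum = 117+148+179+54+54+90 = 642; mod 256 = 130 → 82.

82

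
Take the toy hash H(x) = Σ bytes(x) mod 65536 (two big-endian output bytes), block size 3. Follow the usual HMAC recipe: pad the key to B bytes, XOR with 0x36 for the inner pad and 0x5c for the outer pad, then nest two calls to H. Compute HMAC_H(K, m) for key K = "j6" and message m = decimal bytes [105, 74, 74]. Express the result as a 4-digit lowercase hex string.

Key "j6" = 6a 36 is 2 bytes ≤ B = 3; zero-pad to 3 bytes: K' = 6a 36 00.
K' ⊕ ipad = 5c 00 36.  K' ⊕ opad = 36 6a 5c.
Inner input = (K'⊕ipad) ∥ m = 5c 00 36 ∥ 69 4a 4a.
Inner hash: sum = 92+0+54+105+74+74 = 399 → 01 8f.
Outer input = (K'⊕opad) ∥ inner = 36 6a 5c ∥ 01 8f.
Outer hash (tag): sum = 54+106+92+1+143 = 396 → 01 8c.

018c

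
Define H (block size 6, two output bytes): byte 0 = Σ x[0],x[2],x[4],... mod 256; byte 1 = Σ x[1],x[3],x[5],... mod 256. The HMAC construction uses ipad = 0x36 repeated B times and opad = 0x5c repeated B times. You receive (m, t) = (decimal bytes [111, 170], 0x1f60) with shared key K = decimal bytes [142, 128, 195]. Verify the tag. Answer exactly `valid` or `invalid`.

valid

Key decimal bytes [142, 128, 195] = 8e 80 c3 is 3 bytes ≤ B = 6; zero-pad to 6 bytes: K' = 8e 80 c3 00 00 00.
K' ⊕ ipad = b8 b6 f5 36 36 36; K' ⊕ opad = d2 dc 9f 5c 5c 5c.
Inner hash: even-index sum = 594 mod 256 = 82; odd-index sum = 460 mod 256 = 204 → 52 cc.
Outer hash (recomputed tag): even-index sum = 543 mod 256 = 31; odd-index sum = 608 mod 256 = 96 → 1f 60.
Recomputed tag = 1f60; claimed = 1f60 → match.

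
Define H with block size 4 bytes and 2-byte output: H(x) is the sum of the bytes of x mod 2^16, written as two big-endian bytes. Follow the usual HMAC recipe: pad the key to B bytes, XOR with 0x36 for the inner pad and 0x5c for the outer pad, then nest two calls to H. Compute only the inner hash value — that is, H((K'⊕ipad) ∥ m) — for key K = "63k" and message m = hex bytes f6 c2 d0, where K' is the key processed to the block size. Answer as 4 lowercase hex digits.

Key "63k" = 36 33 6b is 3 bytes ≤ B = 4; zero-pad to 4 bytes: K' = 36 33 6b 00.
K' ⊕ ipad = 00 05 5d 36.
Inner input = 00 05 5d 36 ∥ f6 c2 d0.
Inner hash: sum = 0+5+93+54+246+194+208 = 800 → 03 20.

0320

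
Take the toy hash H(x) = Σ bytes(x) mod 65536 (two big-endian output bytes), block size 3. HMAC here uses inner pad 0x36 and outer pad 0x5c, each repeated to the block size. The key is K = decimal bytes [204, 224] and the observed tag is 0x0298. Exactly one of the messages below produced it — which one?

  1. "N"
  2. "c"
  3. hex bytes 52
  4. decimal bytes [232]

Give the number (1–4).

4

Key decimal bytes [204, 224] = cc e0 is 2 bytes ≤ B = 3; zero-pad to 3 bytes: K' = cc e0 00.
K' ⊕ ipad = fa d6 36; K' ⊕ opad = 90 bc 5c.
m1: inner = H(fa d6 36 4e) = 02 54; tag = H(90 bc 5c 02 54) = 01fe
m2: inner = H(fa d6 36 63) = 02 69; tag = H(90 bc 5c 02 69) = 0213
m3: inner = H(fa d6 36 52) = 02 58; tag = H(90 bc 5c 02 58) = 0202
m4: inner = H(fa d6 36 e8) = 02 ee; tag = H(90 bc 5c 02 ee) = 0298 ← matches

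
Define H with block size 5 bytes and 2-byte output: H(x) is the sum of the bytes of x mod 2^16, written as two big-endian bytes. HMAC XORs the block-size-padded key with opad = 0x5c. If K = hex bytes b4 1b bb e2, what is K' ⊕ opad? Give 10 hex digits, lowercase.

e847e7be5c

Key hex bytes b4 1b bb e2 is 4 bytes ≤ B = 5; zero-pad to 5 bytes: K' = b4 1b bb e2 00.
XOR each byte with 0x5c: b4⊕5c=e8, 1b⊕5c=47, bb⊕5c=e7, e2⊕5c=be, 00⊕5c=5c.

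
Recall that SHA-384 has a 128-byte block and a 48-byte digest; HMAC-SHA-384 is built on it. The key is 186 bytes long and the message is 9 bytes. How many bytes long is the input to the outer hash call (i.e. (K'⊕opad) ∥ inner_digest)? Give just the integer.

176

Key is 186 > 128 bytes, so it is hashed to 48 bytes then zero-padded to 128: |K'| = 128.
Outer input = (K'⊕opad) ∥ H(inner) → 128 + 48 = 176 bytes.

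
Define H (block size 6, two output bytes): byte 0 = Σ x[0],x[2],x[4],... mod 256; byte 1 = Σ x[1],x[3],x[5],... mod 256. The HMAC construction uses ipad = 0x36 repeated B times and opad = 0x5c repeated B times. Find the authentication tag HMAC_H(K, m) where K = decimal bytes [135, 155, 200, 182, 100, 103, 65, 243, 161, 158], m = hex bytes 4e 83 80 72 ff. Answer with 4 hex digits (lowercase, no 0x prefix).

Key decimal bytes [135, 155, 200, 182, 100, 103, 65, 243, 161, 158] = 87 9b c8 b6 64 67 41 f3 a1 9e is 10 bytes > B = 6, so hash it first: H(key) = 95 49, then zero-pad to 6 bytes: K' = 95 49 00 00 00 00.
K' ⊕ ipad = a3 7f 36 36 36 36.  K' ⊕ opad = c9 15 5c 5c 5c 5c.
Inner input = (K'⊕ipad) ∥ m = a3 7f 36 36 36 36 ∥ 4e 83 80 72 ff.
Inner hash: even-index sum = 732 mod 256 = 220; odd-index sum = 480 mod 256 = 224 → dc e0.
Outer input = (K'⊕opad) ∥ inner = c9 15 5c 5c 5c 5c ∥ dc e0.
Outer hash (tag): even-index sum = 605 mod 256 = 93; odd-index sum = 429 mod 256 = 173 → 5d ad.

5dad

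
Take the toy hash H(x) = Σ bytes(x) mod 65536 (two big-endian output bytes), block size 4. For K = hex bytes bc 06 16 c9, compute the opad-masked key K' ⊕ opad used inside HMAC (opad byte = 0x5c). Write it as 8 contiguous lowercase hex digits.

e05a4a95

Key hex bytes bc 06 16 c9 is exactly B = 4 bytes: K' = bc 06 16 c9.
XOR each byte with 0x5c: bc⊕5c=e0, 06⊕5c=5a, 16⊕5c=4a, c9⊕5c=95.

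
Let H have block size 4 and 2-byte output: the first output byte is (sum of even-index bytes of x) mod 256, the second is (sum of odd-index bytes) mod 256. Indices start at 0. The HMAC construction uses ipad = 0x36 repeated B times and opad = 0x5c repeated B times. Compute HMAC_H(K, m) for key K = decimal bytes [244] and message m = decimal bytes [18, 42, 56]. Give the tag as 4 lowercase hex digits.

Key decimal bytes [244] = f4 is 1 byte ≤ B = 4; zero-pad to 4 bytes: K' = f4 00 00 00.
K' ⊕ ipad = c2 36 36 36.  K' ⊕ opad = a8 5c 5c 5c.
Inner input = (K'⊕ipad) ∥ m = c2 36 36 36 ∥ 12 2a 38.
Inner hash: even-index sum = 322 mod 256 = 66; odd-index sum = 150 mod 256 = 150 → 42 96.
Outer input = (K'⊕opad) ∥ inner = a8 5c 5c 5c ∥ 42 96.
Outer hash (tag): even-index sum = 326 mod 256 = 70; odd-index sum = 334 mod 256 = 78 → 46 4e.

464e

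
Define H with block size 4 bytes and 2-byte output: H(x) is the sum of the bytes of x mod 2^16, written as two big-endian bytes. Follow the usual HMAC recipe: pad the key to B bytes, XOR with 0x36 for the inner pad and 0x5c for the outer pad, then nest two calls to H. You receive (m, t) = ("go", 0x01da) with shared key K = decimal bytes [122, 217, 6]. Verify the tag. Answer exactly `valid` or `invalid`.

valid

Key decimal bytes [122, 217, 6] = 7a d9 06 is 3 bytes ≤ B = 4; zero-pad to 4 bytes: K' = 7a d9 06 00.
K' ⊕ ipad = 4c ef 30 36; K' ⊕ opad = 26 85 5a 5c.
Inner hash: sum = 76+239+48+54+103+111 = 631 → 02 77.
Outer hash (recomputed tag): sum = 38+133+90+92+2+119 = 474 → 01 da.
Recomputed tag = 01da; claimed = 01da → match.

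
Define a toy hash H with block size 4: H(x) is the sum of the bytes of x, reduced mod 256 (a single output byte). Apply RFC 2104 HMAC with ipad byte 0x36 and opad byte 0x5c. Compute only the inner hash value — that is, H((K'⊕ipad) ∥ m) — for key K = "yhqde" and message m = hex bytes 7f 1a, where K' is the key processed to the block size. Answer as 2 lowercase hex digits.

68

Key "yhqde" = 79 68 71 64 65 is 5 bytes > B = 4, so hash it first: H(key) = 1b, then zero-pad to 4 bytes: K' = 1b 00 00 00.
K' ⊕ ipad = 2d 36 36 36.
Inner input = 2d 36 36 36 ∥ 7f 1a.
Inner hash: sum = 45+54+54+54+127+26 = 360; mod 256 = 104 → 68.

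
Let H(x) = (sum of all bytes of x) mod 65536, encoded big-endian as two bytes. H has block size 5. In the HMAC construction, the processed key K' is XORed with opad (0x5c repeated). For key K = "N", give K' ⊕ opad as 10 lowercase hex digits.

125c5c5c5c

Key "N" = 4e is 1 byte ≤ B = 5; zero-pad to 5 bytes: K' = 4e 00 00 00 00.
XOR each byte with 0x5c: 4e⊕5c=12, 00⊕5c=5c, 00⊕5c=5c, 00⊕5c=5c, 00⊕5c=5c.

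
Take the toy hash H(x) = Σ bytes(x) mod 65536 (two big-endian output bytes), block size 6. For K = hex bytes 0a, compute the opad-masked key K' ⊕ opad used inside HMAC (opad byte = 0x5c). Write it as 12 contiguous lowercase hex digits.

565c5c5c5c5c

Key hex bytes 0a is 1 byte ≤ B = 6; zero-pad to 6 bytes: K' = 0a 00 00 00 00 00.
XOR each byte with 0x5c: 0a⊕5c=56, 00⊕5c=5c, 00⊕5c=5c, 00⊕5c=5c, 00⊕5c=5c, 00⊕5c=5c.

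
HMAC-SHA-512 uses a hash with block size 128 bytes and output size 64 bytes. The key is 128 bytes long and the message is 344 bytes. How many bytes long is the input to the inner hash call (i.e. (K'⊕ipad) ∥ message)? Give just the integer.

472

Key is 128 ≤ 128 bytes, zero-padded: |K'| = 128.
Inner input = (K'⊕ipad) ∥ m → 128 + 344 = 472 bytes.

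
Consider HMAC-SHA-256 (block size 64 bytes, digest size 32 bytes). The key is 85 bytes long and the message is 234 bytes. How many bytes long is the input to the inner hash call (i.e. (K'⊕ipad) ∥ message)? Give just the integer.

Key is 85 > 64 bytes, so it is hashed to 32 bytes then zero-padded to 64: |K'| = 64.
Inner input = (K'⊕ipad) ∥ m → 64 + 234 = 298 bytes.

298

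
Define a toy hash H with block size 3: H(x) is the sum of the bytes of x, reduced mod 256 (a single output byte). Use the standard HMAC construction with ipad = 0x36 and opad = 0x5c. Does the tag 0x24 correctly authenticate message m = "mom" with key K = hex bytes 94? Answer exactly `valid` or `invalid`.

invalid

Key hex bytes 94 is 1 byte ≤ B = 3; zero-pad to 3 bytes: K' = 94 00 00.
K' ⊕ ipad = a2 36 36; K' ⊕ opad = c8 5c 5c.
Inner hash: sum = 162+54+54+109+111+109 = 599; mod 256 = 87 → 57.
Outer hash (recomputed tag): sum = 200+92+92+87 = 471; mod 256 = 215 → d7.
Recomputed tag = d7; claimed = 24 → mismatch.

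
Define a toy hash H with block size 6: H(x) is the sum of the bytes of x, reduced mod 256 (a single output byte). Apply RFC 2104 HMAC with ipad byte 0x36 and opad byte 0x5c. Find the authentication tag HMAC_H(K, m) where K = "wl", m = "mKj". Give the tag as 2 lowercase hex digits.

60

Key "wl" = 77 6c is 2 bytes ≤ B = 6; zero-pad to 6 bytes: K' = 77 6c 00 00 00 00.
K' ⊕ ipad = 41 5a 36 36 36 36.  K' ⊕ opad = 2b 30 5c 5c 5c 5c.
Inner input = (K'⊕ipad) ∥ m = 41 5a 36 36 36 36 ∥ 6d 4b 6a.
Inner hash: sum = 65+90+54+54+54+54+109+75+106 = 661; mod 256 = 149 → 95.
Outer input = (K'⊕opad) ∥ inner = 2b 30 5c 5c 5c 5c ∥ 95.
Outer hash (tag): sum = 43+48+92+92+92+92+149 = 608; mod 256 = 96 → 60.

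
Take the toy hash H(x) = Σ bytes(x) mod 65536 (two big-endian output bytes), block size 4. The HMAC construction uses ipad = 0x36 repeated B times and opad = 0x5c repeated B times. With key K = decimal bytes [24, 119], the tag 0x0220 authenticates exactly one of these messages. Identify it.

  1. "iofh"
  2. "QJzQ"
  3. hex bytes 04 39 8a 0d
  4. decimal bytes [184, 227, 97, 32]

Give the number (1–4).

4

Key decimal bytes [24, 119] = 18 77 is 2 bytes ≤ B = 4; zero-pad to 4 bytes: K' = 18 77 00 00.
K' ⊕ ipad = 2e 41 36 36; K' ⊕ opad = 44 2b 5c 5c.
m1: inner = H(2e 41 36 36 69 6f 66 68) = 02 81; tag = H(44 2b 5c 5c 02 81) = 01aa
m2: inner = H(2e 41 36 36 51 4a 7a 51) = 02 41; tag = H(44 2b 5c 5c 02 41) = 016a
m3: inner = H(2e 41 36 36 04 39 8a 0d) = 01 af; tag = H(44 2b 5c 5c 01 af) = 01d7
m4: inner = H(2e 41 36 36 b8 e3 61 20) = 02 f7; tag = H(44 2b 5c 5c 02 f7) = 0220 ← matches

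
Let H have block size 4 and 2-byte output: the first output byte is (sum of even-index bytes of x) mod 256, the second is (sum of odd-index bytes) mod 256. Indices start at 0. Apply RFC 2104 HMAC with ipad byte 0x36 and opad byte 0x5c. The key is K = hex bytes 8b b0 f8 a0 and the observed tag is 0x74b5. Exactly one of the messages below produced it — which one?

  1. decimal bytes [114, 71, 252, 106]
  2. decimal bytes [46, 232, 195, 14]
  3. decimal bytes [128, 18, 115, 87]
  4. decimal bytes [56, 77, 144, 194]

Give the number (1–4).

Key hex bytes 8b b0 f8 a0 is exactly B = 4 bytes: K' = 8b b0 f8 a0.
K' ⊕ ipad = bd 86 ce 96; K' ⊕ opad = d7 ec a4 fc.
m1: inner = H(bd 86 ce 96 72 47 fc 6a) = f9 cd; tag = H(d7 ec a4 fc f9 cd) = 74b5 ← matches
m2: inner = H(bd 86 ce 96 2e e8 c3 0e) = 7c 12; tag = H(d7 ec a4 fc 7c 12) = f7fa
m3: inner = H(bd 86 ce 96 80 12 73 57) = 7e 85; tag = H(d7 ec a4 fc 7e 85) = f96d
m4: inner = H(bd 86 ce 96 38 4d 90 c2) = 53 2b; tag = H(d7 ec a4 fc 53 2b) = ce13

1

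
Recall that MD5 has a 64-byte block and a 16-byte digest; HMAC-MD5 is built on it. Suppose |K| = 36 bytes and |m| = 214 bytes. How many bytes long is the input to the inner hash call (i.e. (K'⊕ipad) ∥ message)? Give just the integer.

Key is 36 ≤ 64 bytes, zero-padded: |K'| = 64.
Inner input = (K'⊕ipad) ∥ m → 64 + 214 = 278 bytes.

278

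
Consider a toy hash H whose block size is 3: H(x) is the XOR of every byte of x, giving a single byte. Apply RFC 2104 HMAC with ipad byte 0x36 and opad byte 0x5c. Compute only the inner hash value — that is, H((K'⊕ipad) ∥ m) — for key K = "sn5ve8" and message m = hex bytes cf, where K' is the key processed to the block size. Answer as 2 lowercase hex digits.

fa

Key "sn5ve8" = 73 6e 35 76 65 38 is 6 bytes > B = 3, so hash it first: H(key) = 03, then zero-pad to 3 bytes: K' = 03 00 00.
K' ⊕ ipad = 35 36 36.
Inner input = 35 36 36 ∥ cf.
Inner hash: XOR 35⊕36⊕36⊕cf = fa.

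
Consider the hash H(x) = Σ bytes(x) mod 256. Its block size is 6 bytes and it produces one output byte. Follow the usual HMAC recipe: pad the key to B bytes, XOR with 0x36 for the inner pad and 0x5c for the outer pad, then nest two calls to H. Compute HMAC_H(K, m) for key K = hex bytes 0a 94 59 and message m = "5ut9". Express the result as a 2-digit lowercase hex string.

7d

Key hex bytes 0a 94 59 is 3 bytes ≤ B = 6; zero-pad to 6 bytes: K' = 0a 94 59 00 00 00.
K' ⊕ ipad = 3c a2 6f 36 36 36.  K' ⊕ opad = 56 c8 05 5c 5c 5c.
Inner input = (K'⊕ipad) ∥ m = 3c a2 6f 36 36 36 ∥ 35 75 74 39.
Inner hash: sum = 60+162+111+54+54+54+53+117+116+57 = 838; mod 256 = 70 → 46.
Outer input = (K'⊕opad) ∥ inner = 56 c8 05 5c 5c 5c ∥ 46.
Outer hash (tag): sum = 86+200+5+92+92+92+70 = 637; mod 256 = 125 → 7d.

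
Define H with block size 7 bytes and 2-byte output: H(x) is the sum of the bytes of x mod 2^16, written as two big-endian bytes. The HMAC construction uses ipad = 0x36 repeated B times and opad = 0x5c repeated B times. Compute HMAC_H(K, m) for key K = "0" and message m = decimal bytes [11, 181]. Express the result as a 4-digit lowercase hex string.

Key "0" = 30 is 1 byte ≤ B = 7; zero-pad to 7 bytes: K' = 30 00 00 00 00 00 00.
K' ⊕ ipad = 06 36 36 36 36 36 36.  K' ⊕ opad = 6c 5c 5c 5c 5c 5c 5c.
Inner input = (K'⊕ipad) ∥ m = 06 36 36 36 36 36 36 ∥ 0b b5.
Inner hash: sum = 6+54+54+54+54+54+54+11+181 = 522 → 02 0a.
Outer input = (K'⊕opad) ∥ inner = 6c 5c 5c 5c 5c 5c 5c ∥ 02 0a.
Outer hash (tag): sum = 108+92+92+92+92+92+92+2+10 = 672 → 02 a0.

02a0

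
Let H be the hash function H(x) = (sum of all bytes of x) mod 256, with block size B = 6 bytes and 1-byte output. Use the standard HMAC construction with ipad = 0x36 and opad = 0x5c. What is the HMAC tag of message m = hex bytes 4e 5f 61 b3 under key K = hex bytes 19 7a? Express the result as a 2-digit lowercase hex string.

ef

Key hex bytes 19 7a is 2 bytes ≤ B = 6; zero-pad to 6 bytes: K' = 19 7a 00 00 00 00.
K' ⊕ ipad = 2f 4c 36 36 36 36.  K' ⊕ opad = 45 26 5c 5c 5c 5c.
Inner input = (K'⊕ipad) ∥ m = 2f 4c 36 36 36 36 ∥ 4e 5f 61 b3.
Inner hash: sum = 47+76+54+54+54+54+78+95+97+179 = 788; mod 256 = 20 → 14.
Outer input = (K'⊕opad) ∥ inner = 45 26 5c 5c 5c 5c ∥ 14.
Outer hash (tag): sum = 69+38+92+92+92+92+20 = 495; mod 256 = 239 → ef.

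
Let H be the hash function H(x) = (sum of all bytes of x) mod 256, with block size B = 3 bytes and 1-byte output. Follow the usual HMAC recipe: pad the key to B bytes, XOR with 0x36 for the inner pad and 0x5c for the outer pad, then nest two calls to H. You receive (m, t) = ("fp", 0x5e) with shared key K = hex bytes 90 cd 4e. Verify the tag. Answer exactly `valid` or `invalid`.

valid

Key hex bytes 90 cd 4e is exactly B = 3 bytes: K' = 90 cd 4e.
K' ⊕ ipad = a6 fb 78; K' ⊕ opad = cc 91 12.
Inner hash: sum = 166+251+120+102+112 = 751; mod 256 = 239 → ef.
Outer hash (recomputed tag): sum = 204+145+18+239 = 606; mod 256 = 94 → 5e.
Recomputed tag = 5e; claimed = 5e → match.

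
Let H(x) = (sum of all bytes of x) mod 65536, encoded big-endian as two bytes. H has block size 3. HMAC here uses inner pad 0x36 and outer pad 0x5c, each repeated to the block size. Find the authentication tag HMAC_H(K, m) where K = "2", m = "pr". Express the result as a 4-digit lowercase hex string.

Key "2" = 32 is 1 byte ≤ B = 3; zero-pad to 3 bytes: K' = 32 00 00.
K' ⊕ ipad = 04 36 36.  K' ⊕ opad = 6e 5c 5c.
Inner input = (K'⊕ipad) ∥ m = 04 36 36 ∥ 70 72.
Inner hash: sum = 4+54+54+112+114 = 338 → 01 52.
Outer input = (K'⊕opad) ∥ inner = 6e 5c 5c ∥ 01 52.
Outer hash (tag): sum = 110+92+92+1+82 = 377 → 01 79.

0179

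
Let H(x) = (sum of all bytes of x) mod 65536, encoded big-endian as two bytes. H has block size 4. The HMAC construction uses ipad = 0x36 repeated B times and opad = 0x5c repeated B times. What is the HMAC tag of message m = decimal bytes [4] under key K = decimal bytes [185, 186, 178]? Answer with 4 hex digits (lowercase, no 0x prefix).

Key decimal bytes [185, 186, 178] = b9 ba b2 is 3 bytes ≤ B = 4; zero-pad to 4 bytes: K' = b9 ba b2 00.
K' ⊕ ipad = 8f 8c 84 36.  K' ⊕ opad = e5 e6 ee 5c.
Inner input = (K'⊕ipad) ∥ m = 8f 8c 84 36 ∥ 04.
Inner hash: sum = 143+140+132+54+4 = 473 → 01 d9.
Outer input = (K'⊕opad) ∥ inner = e5 e6 ee 5c ∥ 01 d9.
Outer hash (tag): sum = 229+230+238+92+1+217 = 1007 → 03 ef.

03ef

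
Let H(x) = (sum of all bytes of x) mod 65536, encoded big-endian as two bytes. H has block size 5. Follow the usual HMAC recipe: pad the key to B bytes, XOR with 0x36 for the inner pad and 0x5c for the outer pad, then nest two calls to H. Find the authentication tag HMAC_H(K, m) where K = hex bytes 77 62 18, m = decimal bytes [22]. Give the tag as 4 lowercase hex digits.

Key hex bytes 77 62 18 is 3 bytes ≤ B = 5; zero-pad to 5 bytes: K' = 77 62 18 00 00.
K' ⊕ ipad = 41 54 2e 36 36.  K' ⊕ opad = 2b 3e 44 5c 5c.
Inner input = (K'⊕ipad) ∥ m = 41 54 2e 36 36 ∥ 16.
Inner hash: sum = 65+84+46+54+54+22 = 325 → 01 45.
Outer input = (K'⊕opad) ∥ inner = 2b 3e 44 5c 5c ∥ 01 45.
Outer hash (tag): sum = 43+62+68+92+92+1+69 = 427 → 01 ab.

01ab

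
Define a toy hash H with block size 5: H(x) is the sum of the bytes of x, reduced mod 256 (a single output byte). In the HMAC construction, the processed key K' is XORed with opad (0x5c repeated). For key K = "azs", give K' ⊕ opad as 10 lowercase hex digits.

3d262f5c5c

Key "azs" = 61 7a 73 is 3 bytes ≤ B = 5; zero-pad to 5 bytes: K' = 61 7a 73 00 00.
XOR each byte with 0x5c: 61⊕5c=3d, 7a⊕5c=26, 73⊕5c=2f, 00⊕5c=5c, 00⊕5c=5c.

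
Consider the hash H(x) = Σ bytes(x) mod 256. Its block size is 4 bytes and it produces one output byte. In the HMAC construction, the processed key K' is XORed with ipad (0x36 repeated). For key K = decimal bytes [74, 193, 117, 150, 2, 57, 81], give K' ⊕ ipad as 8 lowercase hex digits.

Key decimal bytes [74, 193, 117, 150, 2, 57, 81] = 4a c1 75 96 02 39 51 is 7 bytes > B = 4, so hash it first: H(key) = a2, then zero-pad to 4 bytes: K' = a2 00 00 00.
XOR each byte with 0x36: a2⊕36=94, 00⊕36=36, 00⊕36=36, 00⊕36=36.

94363636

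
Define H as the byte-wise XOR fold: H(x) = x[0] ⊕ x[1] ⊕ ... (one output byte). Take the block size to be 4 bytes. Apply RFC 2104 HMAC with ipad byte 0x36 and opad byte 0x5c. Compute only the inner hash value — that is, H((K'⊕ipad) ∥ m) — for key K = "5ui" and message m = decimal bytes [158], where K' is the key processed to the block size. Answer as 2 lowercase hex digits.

Key "5ui" = 35 75 69 is 3 bytes ≤ B = 4; zero-pad to 4 bytes: K' = 35 75 69 00.
K' ⊕ ipad = 03 43 5f 36.
Inner input = 03 43 5f 36 ∥ 9e.
Inner hash: XOR 03⊕43⊕5f⊕36⊕9e = b7.

b7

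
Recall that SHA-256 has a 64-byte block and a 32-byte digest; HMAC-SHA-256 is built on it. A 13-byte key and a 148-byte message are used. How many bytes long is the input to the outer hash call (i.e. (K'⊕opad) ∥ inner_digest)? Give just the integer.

Key is 13 ≤ 64 bytes, zero-padded: |K'| = 64.
Outer input = (K'⊕opad) ∥ H(inner) → 64 + 32 = 96 bytes.

96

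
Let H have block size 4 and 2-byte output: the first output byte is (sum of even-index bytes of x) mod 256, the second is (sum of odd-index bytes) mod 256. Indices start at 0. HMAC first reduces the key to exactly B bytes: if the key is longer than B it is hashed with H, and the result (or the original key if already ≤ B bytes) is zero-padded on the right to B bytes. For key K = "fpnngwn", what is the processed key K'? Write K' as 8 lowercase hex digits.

|K| = 7 > B = 4, so first hash the key.
H(K): even-index sum = 425 mod 256 = 169; odd-index sum = 341 mod 256 = 85 → a9 55.
Zero-pad H(K) = a9 55 to 4 bytes: K' = a9 55 00 00.

a9550000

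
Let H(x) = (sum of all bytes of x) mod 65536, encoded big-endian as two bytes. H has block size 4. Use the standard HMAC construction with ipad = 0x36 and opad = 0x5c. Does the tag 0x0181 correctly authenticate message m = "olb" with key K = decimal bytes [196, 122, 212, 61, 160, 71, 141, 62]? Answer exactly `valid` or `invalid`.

valid

Key decimal bytes [196, 122, 212, 61, 160, 71, 141, 62] = c4 7a d4 3d a0 47 8d 3e is 8 bytes > B = 4, so hash it first: H(key) = 04 01, then zero-pad to 4 bytes: K' = 04 01 00 00.
K' ⊕ ipad = 32 37 36 36; K' ⊕ opad = 58 5d 5c 5c.
Inner hash: sum = 50+55+54+54+111+108+98 = 530 → 02 12.
Outer hash (recomputed tag): sum = 88+93+92+92+2+18 = 385 → 01 81.
Recomputed tag = 0181; claimed = 0181 → match.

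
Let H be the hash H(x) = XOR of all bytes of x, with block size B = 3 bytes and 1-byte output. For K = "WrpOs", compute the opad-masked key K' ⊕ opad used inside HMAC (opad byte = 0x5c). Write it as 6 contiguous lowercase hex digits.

355c5c

Key "WrpOs" = 57 72 70 4f 73 is 5 bytes > B = 3, so hash it first: H(key) = 69, then zero-pad to 3 bytes: K' = 69 00 00.
XOR each byte with 0x5c: 69⊕5c=35, 00⊕5c=5c, 00⊕5c=5c.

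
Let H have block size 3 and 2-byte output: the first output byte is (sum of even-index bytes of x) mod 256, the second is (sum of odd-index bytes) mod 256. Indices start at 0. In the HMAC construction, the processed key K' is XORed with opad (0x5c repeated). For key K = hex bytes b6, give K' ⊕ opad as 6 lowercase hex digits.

Key hex bytes b6 is 1 byte ≤ B = 3; zero-pad to 3 bytes: K' = b6 00 00.
XOR each byte with 0x5c: b6⊕5c=ea, 00⊕5c=5c, 00⊕5c=5c.

ea5c5c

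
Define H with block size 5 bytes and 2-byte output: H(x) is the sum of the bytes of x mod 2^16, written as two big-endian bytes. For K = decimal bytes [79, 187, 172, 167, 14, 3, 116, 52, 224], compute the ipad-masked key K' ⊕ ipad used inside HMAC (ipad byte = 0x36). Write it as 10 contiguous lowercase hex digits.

Key decimal bytes [79, 187, 172, 167, 14, 3, 116, 52, 224] = 4f bb ac a7 0e 03 74 34 e0 is 9 bytes > B = 5, so hash it first: H(key) = 03 f6, then zero-pad to 5 bytes: K' = 03 f6 00 00 00.
XOR each byte with 0x36: 03⊕36=35, f6⊕36=c0, 00⊕36=36, 00⊕36=36, 00⊕36=36.

35c0363636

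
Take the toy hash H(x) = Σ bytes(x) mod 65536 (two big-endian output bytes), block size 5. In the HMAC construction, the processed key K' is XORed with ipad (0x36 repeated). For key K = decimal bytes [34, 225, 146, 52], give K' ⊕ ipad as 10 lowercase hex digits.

14d7a40236

Key decimal bytes [34, 225, 146, 52] = 22 e1 92 34 is 4 bytes ≤ B = 5; zero-pad to 5 bytes: K' = 22 e1 92 34 00.
XOR each byte with 0x36: 22⊕36=14, e1⊕36=d7, 92⊕36=a4, 34⊕36=02, 00⊕36=36.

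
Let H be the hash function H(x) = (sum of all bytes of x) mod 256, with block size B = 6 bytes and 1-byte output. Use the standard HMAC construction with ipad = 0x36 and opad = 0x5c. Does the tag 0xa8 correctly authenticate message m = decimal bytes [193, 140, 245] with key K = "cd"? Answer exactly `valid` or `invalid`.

valid

Key "cd" = 63 64 is 2 bytes ≤ B = 6; zero-pad to 6 bytes: K' = 63 64 00 00 00 00.
K' ⊕ ipad = 55 52 36 36 36 36; K' ⊕ opad = 3f 38 5c 5c 5c 5c.
Inner hash: sum = 85+82+54+54+54+54+193+140+245 = 961; mod 256 = 193 → c1.
Outer hash (recomputed tag): sum = 63+56+92+92+92+92+193 = 680; mod 256 = 168 → a8.
Recomputed tag = a8; claimed = a8 → match.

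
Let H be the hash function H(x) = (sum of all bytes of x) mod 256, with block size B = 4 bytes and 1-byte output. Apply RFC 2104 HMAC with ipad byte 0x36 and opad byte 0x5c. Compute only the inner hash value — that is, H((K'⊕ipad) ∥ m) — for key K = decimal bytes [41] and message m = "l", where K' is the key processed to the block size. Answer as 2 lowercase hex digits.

Key decimal bytes [41] = 29 is 1 byte ≤ B = 4; zero-pad to 4 bytes: K' = 29 00 00 00.
K' ⊕ ipad = 1f 36 36 36.
Inner input = 1f 36 36 36 ∥ 6c.
Inner hash: sum = 31+54+54+54+108 = 301; mod 256 = 45 → 2d.

2d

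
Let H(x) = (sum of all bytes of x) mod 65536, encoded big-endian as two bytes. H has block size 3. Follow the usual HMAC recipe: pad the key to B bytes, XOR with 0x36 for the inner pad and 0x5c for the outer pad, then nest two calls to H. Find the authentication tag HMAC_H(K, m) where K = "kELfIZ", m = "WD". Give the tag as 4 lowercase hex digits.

014c

Key "kELfIZ" = 6b 45 4c 66 49 5a is 6 bytes > B = 3, so hash it first: H(key) = 02 05, then zero-pad to 3 bytes: K' = 02 05 00.
K' ⊕ ipad = 34 33 36.  K' ⊕ opad = 5e 59 5c.
Inner input = (K'⊕ipad) ∥ m = 34 33 36 ∥ 57 44.
Inner hash: sum = 52+51+54+87+68 = 312 → 01 38.
Outer input = (K'⊕opad) ∥ inner = 5e 59 5c ∥ 01 38.
Outer hash (tag): sum = 94+89+92+1+56 = 332 → 01 4c.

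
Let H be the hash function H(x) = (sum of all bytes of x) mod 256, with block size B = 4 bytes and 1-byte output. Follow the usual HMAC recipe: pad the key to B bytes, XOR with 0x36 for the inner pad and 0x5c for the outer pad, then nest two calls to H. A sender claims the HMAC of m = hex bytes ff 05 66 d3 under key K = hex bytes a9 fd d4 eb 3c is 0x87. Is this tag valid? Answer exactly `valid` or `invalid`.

Key hex bytes a9 fd d4 eb 3c is 5 bytes > B = 4, so hash it first: H(key) = a1, then zero-pad to 4 bytes: K' = a1 00 00 00.
K' ⊕ ipad = 97 36 36 36; K' ⊕ opad = fd 5c 5c 5c.
Inner hash: sum = 151+54+54+54+255+5+102+211 = 886; mod 256 = 118 → 76.
Outer hash (recomputed tag): sum = 253+92+92+92+118 = 647; mod 256 = 135 → 87.
Recomputed tag = 87; claimed = 87 → match.

valid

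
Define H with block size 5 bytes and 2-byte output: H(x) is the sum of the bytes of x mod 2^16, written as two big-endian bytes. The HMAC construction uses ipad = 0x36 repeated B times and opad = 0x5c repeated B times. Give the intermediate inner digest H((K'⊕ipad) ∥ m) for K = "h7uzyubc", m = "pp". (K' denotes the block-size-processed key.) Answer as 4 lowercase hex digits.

022e

Key "h7uzyubc" = 68 37 75 7a 79 75 62 63 is 8 bytes > B = 5, so hash it first: H(key) = 03 41, then zero-pad to 5 bytes: K' = 03 41 00 00 00.
K' ⊕ ipad = 35 77 36 36 36.
Inner input = 35 77 36 36 36 ∥ 70 70.
Inner hash: sum = 53+119+54+54+54+112+112 = 558 → 02 2e.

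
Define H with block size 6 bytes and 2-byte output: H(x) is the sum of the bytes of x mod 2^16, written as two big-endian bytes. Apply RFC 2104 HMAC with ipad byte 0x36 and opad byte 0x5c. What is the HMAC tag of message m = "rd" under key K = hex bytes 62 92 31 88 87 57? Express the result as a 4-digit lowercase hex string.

03db

Key hex bytes 62 92 31 88 87 57 is exactly B = 6 bytes: K' = 62 92 31 88 87 57.
K' ⊕ ipad = 54 a4 07 be b1 61.  K' ⊕ opad = 3e ce 6d d4 db 0b.
Inner input = (K'⊕ipad) ∥ m = 54 a4 07 be b1 61 ∥ 72 64.
Inner hash: sum = 84+164+7+190+177+97+114+100 = 933 → 03 a5.
Outer input = (K'⊕opad) ∥ inner = 3e ce 6d d4 db 0b ∥ 03 a5.
Outer hash (tag): sum = 62+206+109+212+219+11+3+165 = 987 → 03 db.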